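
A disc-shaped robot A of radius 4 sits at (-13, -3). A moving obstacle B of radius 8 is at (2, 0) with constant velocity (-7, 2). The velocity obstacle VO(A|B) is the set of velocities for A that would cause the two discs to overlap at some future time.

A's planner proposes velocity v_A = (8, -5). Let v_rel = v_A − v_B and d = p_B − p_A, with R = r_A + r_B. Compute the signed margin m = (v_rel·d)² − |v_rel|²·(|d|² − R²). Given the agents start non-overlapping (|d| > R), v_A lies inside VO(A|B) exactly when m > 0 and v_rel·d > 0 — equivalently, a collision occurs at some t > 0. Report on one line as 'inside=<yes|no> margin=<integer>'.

d = (15, 3),  |d|² = 234;  R = 4+8 = 12,  c = 234−12² = 90
v_rel = (15, -7),  |v_rel|² = 274;  v_rel·d = (15)·(15) + (-7)·(3) = 204
274·t² − 408·t + 90 = 0  ⇒  m = 204² − 274·90 = 16956
m = 16956 > 0,  v_rel·d = 204 > 0  ⇒  inside

inside=yes margin=16956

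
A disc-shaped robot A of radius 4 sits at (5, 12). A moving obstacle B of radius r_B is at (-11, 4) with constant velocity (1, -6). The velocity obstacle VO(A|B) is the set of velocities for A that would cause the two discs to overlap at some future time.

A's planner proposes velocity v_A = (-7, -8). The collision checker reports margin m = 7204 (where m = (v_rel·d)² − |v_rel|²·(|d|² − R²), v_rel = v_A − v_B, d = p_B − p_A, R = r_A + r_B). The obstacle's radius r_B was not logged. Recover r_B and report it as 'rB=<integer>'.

m = 7204
d = (-16, -8);  v_rel = (-8, -2),  |v_rel|² = 68
v_rel×d = (-8)·(-8) − (-2)·(-16) = 32
since m = R²·68 − 32²:  R² = (1024 + 7204) / 68 = 121
R = √121 = 11  ⇒  r_B = 11 − 4 = 7

rB=7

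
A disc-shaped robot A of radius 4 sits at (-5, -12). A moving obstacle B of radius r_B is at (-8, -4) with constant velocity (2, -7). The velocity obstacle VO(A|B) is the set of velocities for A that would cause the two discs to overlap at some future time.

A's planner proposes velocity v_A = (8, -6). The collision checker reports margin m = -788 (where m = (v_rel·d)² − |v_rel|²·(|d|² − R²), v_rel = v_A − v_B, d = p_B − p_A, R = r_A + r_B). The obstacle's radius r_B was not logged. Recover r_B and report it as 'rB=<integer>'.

m = -788
d = (-3, 8);  v_rel = (6, 1),  |v_rel|² = 37
v_rel×d = (6)·(8) − (1)·(-3) = 51
since m = R²·37 − 51²:  R² = (2601 + -788) / 37 = 49
R = √49 = 7  ⇒  r_B = 7 − 4 = 3

rB=3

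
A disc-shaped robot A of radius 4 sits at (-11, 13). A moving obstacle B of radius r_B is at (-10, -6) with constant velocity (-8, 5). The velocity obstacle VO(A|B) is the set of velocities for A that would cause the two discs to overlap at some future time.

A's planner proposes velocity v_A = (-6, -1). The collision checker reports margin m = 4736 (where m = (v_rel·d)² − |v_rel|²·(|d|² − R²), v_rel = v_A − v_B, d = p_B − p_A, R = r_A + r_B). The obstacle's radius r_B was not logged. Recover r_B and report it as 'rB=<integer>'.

m = 4736
d = (1, -19);  v_rel = (2, -6),  |v_rel|² = 40
v_rel×d = (2)·(-19) − (-6)·(1) = -32
since m = R²·40 − (-32)²:  R² = (1024 + 4736) / 40 = 144
R = √144 = 12  ⇒  r_B = 12 − 4 = 8

rB=8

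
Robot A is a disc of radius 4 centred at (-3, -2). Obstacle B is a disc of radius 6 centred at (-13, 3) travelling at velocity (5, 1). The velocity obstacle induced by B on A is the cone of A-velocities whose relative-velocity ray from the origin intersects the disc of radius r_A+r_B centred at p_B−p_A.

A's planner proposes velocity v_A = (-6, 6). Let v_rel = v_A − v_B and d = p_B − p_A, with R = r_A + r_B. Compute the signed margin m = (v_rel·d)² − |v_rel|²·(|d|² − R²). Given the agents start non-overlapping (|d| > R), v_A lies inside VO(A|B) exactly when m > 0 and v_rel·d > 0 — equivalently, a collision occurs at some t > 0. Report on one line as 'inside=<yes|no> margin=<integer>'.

d = (-10, 5),  |d|² = 125;  R = 4+6 = 10,  c = 125−10² = 25
v_rel = (-11, 5),  |v_rel|² = 146;  v_rel·d = (-11)·(-10) + (5)·(5) = 135
146·t² − 270·t + 25 = 0  ⇒  m = 135² − 146·25 = 14575
m = 14575 > 0,  v_rel·d = 135 > 0  ⇒  inside

inside=yes margin=14575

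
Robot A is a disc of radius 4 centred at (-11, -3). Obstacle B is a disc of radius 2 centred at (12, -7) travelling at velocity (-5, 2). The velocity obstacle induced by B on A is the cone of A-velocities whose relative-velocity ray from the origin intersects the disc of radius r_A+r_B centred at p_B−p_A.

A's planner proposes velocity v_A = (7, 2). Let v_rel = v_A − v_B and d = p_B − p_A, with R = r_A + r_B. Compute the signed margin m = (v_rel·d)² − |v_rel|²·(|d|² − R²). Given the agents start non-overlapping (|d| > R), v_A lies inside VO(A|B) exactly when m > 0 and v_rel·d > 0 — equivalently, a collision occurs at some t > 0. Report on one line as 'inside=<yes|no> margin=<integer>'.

d = (23, -4),  |d|² = 545;  R = 4+2 = 6,  c = 545−6² = 509
v_rel = (12, 0),  |v_rel|² = 144;  v_rel·d = (12)·(23) + (0)·(-4) = 276
144·t² − 552·t + 509 = 0  ⇒  m = 276² − 144·509 = 2880
m = 2880 > 0,  v_rel·d = 276 > 0  ⇒  inside

inside=yes margin=2880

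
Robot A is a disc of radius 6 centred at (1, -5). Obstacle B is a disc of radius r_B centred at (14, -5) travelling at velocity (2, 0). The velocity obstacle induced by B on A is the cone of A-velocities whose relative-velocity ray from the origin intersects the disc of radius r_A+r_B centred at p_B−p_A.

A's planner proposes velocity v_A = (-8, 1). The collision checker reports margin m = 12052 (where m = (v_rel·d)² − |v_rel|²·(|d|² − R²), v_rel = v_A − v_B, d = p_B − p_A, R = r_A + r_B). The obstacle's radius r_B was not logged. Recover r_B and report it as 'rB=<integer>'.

m = 12052
d = (13, 0);  v_rel = (-10, 1),  |v_rel|² = 101
v_rel×d = (-10)·(0) − (1)·(13) = -13
since m = R²·101 − (-13)²:  R² = (169 + 12052) / 101 = 121
R = √121 = 11  ⇒  r_B = 11 − 6 = 5

rB=5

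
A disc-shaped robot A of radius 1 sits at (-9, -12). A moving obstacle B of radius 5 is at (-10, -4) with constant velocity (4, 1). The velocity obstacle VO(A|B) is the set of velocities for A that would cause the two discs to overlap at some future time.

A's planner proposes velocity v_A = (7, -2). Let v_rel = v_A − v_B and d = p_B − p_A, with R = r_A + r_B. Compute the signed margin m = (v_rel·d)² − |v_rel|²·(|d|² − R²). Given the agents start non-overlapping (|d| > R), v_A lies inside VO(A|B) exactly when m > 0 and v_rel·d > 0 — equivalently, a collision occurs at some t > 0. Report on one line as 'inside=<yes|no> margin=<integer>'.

d = (-1, 8),  |d|² = 65;  R = 1+5 = 6,  c = 65−6² = 29
v_rel = (3, -3),  |v_rel|² = 18;  v_rel·d = (3)·(-1) + (-3)·(8) = -27
18·t² + 54·t + 29 = 0  ⇒  m = (-27)² − 18·29 = 207
m = 207 > 0,  v_rel·d = -27 < 0  ⇒  outside

inside=no margin=207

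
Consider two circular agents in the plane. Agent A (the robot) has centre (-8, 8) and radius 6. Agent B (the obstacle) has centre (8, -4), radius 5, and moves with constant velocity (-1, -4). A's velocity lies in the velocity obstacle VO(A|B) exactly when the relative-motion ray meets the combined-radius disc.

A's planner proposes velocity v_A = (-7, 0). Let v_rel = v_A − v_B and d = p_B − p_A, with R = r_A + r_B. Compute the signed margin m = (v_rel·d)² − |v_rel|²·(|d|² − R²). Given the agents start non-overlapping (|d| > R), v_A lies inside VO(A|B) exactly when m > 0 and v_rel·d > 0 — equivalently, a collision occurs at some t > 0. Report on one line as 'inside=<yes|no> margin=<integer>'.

d = (16, -12),  |d|² = 400;  R = 6+5 = 11,  c = 400−11² = 279
v_rel = (-6, 4),  |v_rel|² = 52;  v_rel·d = (-6)·(16) + (4)·(-12) = -144
52·t² + 288·t + 279 = 0  ⇒  m = (-144)² − 52·279 = 6228
m = 6228 > 0,  v_rel·d = -144 < 0  ⇒  outside

inside=no margin=6228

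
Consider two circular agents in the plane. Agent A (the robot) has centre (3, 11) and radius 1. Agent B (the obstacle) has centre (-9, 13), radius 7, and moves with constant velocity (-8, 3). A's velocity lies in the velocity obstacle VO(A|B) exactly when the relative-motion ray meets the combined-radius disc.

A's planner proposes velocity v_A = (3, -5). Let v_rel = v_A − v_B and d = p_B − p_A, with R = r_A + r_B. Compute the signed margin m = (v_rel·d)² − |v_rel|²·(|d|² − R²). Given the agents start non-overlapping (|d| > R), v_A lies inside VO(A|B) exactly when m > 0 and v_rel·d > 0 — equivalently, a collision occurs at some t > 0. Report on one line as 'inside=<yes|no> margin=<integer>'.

d = (-12, 2),  |d|² = 148;  R = 1+7 = 8,  c = 148−8² = 84
v_rel = (11, -8),  |v_rel|² = 185;  v_rel·d = (11)·(-12) + (-8)·(2) = -148
185·t² + 296·t + 84 = 0  ⇒  m = (-148)² − 185·84 = 6364
m = 6364 > 0,  v_rel·d = -148 < 0  ⇒  outside

inside=no margin=6364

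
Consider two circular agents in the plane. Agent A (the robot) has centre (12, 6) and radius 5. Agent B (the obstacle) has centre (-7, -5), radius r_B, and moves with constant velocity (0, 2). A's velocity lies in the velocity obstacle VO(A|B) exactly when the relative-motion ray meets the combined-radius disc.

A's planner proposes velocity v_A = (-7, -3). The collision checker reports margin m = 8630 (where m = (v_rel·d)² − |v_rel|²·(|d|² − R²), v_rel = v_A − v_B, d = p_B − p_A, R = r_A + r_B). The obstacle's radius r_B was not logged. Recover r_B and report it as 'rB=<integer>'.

m = 8630
d = (-19, -11);  v_rel = (-7, -5),  |v_rel|² = 74
v_rel×d = (-7)·(-11) − (-5)·(-19) = -18
since m = R²·74 − (-18)²:  R² = (324 + 8630) / 74 = 121
R = √121 = 11  ⇒  r_B = 11 − 5 = 6

rB=6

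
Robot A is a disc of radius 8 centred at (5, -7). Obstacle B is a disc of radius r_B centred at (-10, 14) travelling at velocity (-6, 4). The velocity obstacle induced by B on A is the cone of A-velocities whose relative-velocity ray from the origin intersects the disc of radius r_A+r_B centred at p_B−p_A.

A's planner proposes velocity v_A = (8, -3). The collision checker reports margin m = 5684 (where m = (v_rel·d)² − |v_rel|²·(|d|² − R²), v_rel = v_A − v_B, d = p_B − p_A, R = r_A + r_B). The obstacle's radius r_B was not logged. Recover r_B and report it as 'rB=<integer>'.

m = 5684
d = (-15, 21);  v_rel = (14, -7),  |v_rel|² = 245
v_rel×d = (14)·(21) − (-7)·(-15) = 189
since m = R²·245 − 189²:  R² = (35721 + 5684) / 245 = 169
R = √169 = 13  ⇒  r_B = 13 − 8 = 5

rB=5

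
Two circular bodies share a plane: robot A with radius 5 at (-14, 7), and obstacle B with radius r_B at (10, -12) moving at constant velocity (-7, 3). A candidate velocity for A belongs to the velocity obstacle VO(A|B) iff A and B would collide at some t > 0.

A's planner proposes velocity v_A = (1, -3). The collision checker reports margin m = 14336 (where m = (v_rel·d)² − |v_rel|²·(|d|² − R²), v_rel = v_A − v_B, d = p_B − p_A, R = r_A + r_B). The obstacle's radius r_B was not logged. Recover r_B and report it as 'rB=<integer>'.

m = 14336
d = (24, -19);  v_rel = (8, -6),  |v_rel|² = 100
v_rel×d = (8)·(-19) − (-6)·(24) = -8
since m = R²·100 − (-8)²:  R² = (64 + 14336) / 100 = 144
R = √144 = 12  ⇒  r_B = 12 − 5 = 7

rB=7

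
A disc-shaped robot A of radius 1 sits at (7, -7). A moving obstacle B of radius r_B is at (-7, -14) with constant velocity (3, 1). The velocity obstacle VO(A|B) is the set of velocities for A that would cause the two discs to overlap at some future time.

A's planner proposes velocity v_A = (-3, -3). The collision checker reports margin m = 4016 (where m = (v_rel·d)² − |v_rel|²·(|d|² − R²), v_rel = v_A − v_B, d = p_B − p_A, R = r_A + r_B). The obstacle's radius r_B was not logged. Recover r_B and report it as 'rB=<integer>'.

m = 4016
d = (-14, -7);  v_rel = (-6, -4),  |v_rel|² = 52
v_rel×d = (-6)·(-7) − (-4)·(-14) = -14
since m = R²·52 − (-14)²:  R² = (196 + 4016) / 52 = 81
R = √81 = 9  ⇒  r_B = 9 − 1 = 8

rB=8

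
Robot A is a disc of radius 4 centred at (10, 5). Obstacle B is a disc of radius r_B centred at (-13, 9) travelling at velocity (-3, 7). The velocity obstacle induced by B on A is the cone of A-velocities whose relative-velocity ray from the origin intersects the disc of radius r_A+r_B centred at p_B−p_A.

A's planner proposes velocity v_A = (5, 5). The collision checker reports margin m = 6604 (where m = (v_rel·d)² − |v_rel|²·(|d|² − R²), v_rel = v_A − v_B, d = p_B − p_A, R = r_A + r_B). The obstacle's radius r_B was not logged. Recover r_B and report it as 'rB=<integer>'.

m = 6604
d = (-23, 4);  v_rel = (8, -2),  |v_rel|² = 68
v_rel×d = (8)·(4) − (-2)·(-23) = -14
since m = R²·68 − (-14)²:  R² = (196 + 6604) / 68 = 100
R = √100 = 10  ⇒  r_B = 10 − 4 = 6

rB=6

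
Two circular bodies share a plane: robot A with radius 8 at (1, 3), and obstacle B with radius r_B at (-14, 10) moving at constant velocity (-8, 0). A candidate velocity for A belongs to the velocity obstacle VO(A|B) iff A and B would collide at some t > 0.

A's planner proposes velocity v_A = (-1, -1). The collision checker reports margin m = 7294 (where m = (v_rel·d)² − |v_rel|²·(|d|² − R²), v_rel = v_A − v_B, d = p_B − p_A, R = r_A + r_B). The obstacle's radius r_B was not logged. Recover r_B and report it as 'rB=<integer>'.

m = 7294
d = (-15, 7);  v_rel = (7, -1),  |v_rel|² = 50
v_rel×d = (7)·(7) − (-1)·(-15) = 34
since m = R²·50 − 34²:  R² = (1156 + 7294) / 50 = 169
R = √169 = 13  ⇒  r_B = 13 − 8 = 5

rB=5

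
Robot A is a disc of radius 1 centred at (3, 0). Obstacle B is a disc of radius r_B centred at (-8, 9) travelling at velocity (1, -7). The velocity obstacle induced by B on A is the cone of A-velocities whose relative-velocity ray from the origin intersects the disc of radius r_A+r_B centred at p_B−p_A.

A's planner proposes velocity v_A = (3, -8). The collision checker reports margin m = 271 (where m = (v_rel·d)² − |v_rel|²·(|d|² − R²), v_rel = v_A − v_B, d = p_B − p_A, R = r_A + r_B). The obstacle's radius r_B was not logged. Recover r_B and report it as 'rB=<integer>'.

m = 271
d = (-11, 9);  v_rel = (2, -1),  |v_rel|² = 5
v_rel×d = (2)·(9) − (-1)·(-11) = 7
since m = R²·5 − 7²:  R² = (49 + 271) / 5 = 64
R = √64 = 8  ⇒  r_B = 8 − 1 = 7

rB=7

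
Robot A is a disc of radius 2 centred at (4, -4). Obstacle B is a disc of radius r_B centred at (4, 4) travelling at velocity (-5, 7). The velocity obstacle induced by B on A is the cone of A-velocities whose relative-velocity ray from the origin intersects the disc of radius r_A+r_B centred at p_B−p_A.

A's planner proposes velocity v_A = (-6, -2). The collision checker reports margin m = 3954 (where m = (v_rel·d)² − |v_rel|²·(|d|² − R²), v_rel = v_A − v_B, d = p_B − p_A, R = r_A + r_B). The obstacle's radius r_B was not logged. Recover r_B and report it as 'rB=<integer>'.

m = 3954
d = (0, 8);  v_rel = (-1, -9),  |v_rel|² = 82
v_rel×d = (-1)·(8) − (-9)·(0) = -8
since m = R²·82 − (-8)²:  R² = (64 + 3954) / 82 = 49
R = √49 = 7  ⇒  r_B = 7 − 2 = 5

rB=5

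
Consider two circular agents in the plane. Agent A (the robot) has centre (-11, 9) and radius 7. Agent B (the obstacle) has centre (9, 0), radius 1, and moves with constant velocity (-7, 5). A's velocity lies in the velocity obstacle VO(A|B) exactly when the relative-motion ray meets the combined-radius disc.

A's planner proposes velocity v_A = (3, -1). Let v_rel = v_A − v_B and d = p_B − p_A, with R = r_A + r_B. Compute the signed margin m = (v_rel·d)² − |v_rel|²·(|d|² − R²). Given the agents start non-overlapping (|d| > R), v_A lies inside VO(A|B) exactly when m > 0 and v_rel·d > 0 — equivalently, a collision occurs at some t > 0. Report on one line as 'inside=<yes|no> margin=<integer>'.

d = (20, -9),  |d|² = 481;  R = 7+1 = 8,  c = 481−8² = 417
v_rel = (10, -6),  |v_rel|² = 136;  v_rel·d = (10)·(20) + (-6)·(-9) = 254
136·t² − 508·t + 417 = 0  ⇒  m = 254² − 136·417 = 7804
m = 7804 > 0,  v_rel·d = 254 > 0  ⇒  inside

inside=yes margin=7804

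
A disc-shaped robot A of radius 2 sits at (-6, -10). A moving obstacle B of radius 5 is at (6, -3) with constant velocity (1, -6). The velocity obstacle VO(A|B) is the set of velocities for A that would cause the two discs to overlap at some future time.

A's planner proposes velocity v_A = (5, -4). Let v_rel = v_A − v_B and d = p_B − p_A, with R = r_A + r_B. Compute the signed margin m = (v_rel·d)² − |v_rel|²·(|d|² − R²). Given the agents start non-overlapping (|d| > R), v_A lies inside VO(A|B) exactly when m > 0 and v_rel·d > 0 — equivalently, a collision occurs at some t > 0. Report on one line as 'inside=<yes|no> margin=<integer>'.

d = (12, 7),  |d|² = 193;  R = 2+5 = 7,  c = 193−7² = 144
v_rel = (4, 2),  |v_rel|² = 20;  v_rel·d = (4)·(12) + (2)·(7) = 62
20·t² − 124·t + 144 = 0  ⇒  m = 62² − 20·144 = 964
m = 964 > 0,  v_rel·d = 62 > 0  ⇒  inside

inside=yes margin=964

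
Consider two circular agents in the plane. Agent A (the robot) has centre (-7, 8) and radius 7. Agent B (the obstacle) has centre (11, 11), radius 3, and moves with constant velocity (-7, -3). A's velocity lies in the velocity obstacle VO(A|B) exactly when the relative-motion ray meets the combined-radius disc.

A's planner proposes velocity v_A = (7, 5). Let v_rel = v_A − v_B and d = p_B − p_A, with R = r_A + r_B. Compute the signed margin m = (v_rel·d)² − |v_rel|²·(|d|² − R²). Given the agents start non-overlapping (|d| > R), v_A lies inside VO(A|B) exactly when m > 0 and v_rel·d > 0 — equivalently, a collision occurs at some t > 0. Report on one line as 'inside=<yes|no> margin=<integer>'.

d = (18, 3),  |d|² = 333;  R = 7+3 = 10,  c = 333−10² = 233
v_rel = (14, 8),  |v_rel|² = 260;  v_rel·d = (14)·(18) + (8)·(3) = 276
260·t² − 552·t + 233 = 0  ⇒  m = 276² − 260·233 = 15596
m = 15596 > 0,  v_rel·d = 276 > 0  ⇒  inside

inside=yes margin=15596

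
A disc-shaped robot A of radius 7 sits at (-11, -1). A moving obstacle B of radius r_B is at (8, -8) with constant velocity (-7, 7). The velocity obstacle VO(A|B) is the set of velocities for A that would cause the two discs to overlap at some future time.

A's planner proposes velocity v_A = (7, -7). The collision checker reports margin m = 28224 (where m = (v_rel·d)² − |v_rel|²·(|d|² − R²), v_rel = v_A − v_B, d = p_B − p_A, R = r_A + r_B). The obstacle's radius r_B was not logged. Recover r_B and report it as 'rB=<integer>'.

m = 28224
d = (19, -7);  v_rel = (14, -14),  |v_rel|² = 392
v_rel×d = (14)·(-7) − (-14)·(19) = 168
since m = R²·392 − 168²:  R² = (28224 + 28224) / 392 = 144
R = √144 = 12  ⇒  r_B = 12 − 7 = 5

rB=5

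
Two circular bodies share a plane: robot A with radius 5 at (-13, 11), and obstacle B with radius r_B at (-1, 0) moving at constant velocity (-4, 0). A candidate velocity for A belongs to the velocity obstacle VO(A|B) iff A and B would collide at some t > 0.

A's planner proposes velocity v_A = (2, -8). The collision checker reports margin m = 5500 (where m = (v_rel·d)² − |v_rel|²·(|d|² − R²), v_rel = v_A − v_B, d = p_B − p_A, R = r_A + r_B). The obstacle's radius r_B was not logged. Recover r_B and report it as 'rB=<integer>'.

m = 5500
d = (12, -11);  v_rel = (6, -8),  |v_rel|² = 100
v_rel×d = (6)·(-11) − (-8)·(12) = 30
since m = R²·100 − 30²:  R² = (900 + 5500) / 100 = 64
R = √64 = 8  ⇒  r_B = 8 − 5 = 3

rB=3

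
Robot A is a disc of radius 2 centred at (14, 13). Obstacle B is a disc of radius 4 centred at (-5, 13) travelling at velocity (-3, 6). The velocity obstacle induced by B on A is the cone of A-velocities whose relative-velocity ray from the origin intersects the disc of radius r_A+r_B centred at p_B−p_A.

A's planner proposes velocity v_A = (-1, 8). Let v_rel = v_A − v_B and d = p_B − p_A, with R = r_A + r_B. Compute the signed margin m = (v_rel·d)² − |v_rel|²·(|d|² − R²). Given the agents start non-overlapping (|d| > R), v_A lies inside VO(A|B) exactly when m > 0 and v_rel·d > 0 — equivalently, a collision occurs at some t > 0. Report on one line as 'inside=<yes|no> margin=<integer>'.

d = (-19, 0),  |d|² = 361;  R = 2+4 = 6,  c = 361−6² = 325
v_rel = (2, 2),  |v_rel|² = 8;  v_rel·d = (2)·(-19) + (2)·(0) = -38
8·t² + 76·t + 325 = 0  ⇒  m = (-38)² − 8·325 = -1156
m = -1156 < 0,  v_rel·d = -38 < 0  ⇒  outside

inside=no margin=-1156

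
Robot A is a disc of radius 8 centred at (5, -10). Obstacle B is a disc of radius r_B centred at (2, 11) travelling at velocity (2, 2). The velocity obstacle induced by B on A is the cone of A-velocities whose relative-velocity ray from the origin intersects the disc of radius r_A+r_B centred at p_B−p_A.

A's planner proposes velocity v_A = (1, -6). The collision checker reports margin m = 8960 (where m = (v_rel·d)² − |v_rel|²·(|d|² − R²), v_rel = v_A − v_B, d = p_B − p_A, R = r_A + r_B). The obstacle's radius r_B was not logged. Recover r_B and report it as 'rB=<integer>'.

m = 8960
d = (-3, 21);  v_rel = (-1, -8),  |v_rel|² = 65
v_rel×d = (-1)·(21) − (-8)·(-3) = -45
since m = R²·65 − (-45)²:  R² = (2025 + 8960) / 65 = 169
R = √169 = 13  ⇒  r_B = 13 − 8 = 5

rB=5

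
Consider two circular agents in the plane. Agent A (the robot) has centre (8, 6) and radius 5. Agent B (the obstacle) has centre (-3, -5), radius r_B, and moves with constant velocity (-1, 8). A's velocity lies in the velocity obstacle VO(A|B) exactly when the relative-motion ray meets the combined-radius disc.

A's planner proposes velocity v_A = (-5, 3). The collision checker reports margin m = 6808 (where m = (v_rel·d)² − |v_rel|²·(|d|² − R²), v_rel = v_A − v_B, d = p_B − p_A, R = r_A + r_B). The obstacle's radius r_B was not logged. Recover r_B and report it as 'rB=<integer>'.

m = 6808
d = (-11, -11);  v_rel = (-4, -5),  |v_rel|² = 41
v_rel×d = (-4)·(-11) − (-5)·(-11) = -11
since m = R²·41 − (-11)²:  R² = (121 + 6808) / 41 = 169
R = √169 = 13  ⇒  r_B = 13 − 5 = 8

rB=8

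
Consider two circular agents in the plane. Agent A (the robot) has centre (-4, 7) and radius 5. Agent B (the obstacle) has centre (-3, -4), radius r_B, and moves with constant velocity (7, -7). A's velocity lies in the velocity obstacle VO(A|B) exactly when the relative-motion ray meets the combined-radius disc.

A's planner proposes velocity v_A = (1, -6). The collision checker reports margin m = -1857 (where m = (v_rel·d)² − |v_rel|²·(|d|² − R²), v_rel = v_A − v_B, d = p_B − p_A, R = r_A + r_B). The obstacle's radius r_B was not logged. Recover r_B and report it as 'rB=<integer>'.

m = -1857
d = (1, -11);  v_rel = (-6, 1),  |v_rel|² = 37
v_rel×d = (-6)·(-11) − (1)·(1) = 65
since m = R²·37 − 65²:  R² = (4225 + -1857) / 37 = 64
R = √64 = 8  ⇒  r_B = 8 − 5 = 3

rB=3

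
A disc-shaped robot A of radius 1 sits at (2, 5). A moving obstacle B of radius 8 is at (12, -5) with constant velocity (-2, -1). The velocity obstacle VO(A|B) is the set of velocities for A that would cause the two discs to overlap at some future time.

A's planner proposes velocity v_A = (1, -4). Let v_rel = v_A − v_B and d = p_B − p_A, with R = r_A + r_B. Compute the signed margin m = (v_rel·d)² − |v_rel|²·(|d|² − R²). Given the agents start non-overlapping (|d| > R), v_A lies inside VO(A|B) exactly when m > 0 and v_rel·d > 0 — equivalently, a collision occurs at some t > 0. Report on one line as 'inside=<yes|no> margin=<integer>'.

d = (10, -10),  |d|² = 200;  R = 1+8 = 9,  c = 200−9² = 119
v_rel = (3, -3),  |v_rel|² = 18;  v_rel·d = (3)·(10) + (-3)·(-10) = 60
18·t² − 120·t + 119 = 0  ⇒  m = 60² − 18·119 = 1458
m = 1458 > 0,  v_rel·d = 60 > 0  ⇒  inside

inside=yes margin=1458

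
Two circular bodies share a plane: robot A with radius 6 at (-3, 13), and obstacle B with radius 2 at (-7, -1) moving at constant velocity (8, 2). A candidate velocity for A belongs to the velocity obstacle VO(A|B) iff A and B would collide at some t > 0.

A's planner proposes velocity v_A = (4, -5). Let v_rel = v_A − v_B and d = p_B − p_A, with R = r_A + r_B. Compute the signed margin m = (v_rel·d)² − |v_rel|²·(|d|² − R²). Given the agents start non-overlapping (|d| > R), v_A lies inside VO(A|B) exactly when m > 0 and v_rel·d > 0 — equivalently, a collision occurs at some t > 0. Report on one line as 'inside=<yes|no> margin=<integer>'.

d = (-4, -14),  |d|² = 212;  R = 6+2 = 8,  c = 212−8² = 148
v_rel = (-4, -7),  |v_rel|² = 65;  v_rel·d = (-4)·(-4) + (-7)·(-14) = 114
65·t² − 228·t + 148 = 0  ⇒  m = 114² − 65·148 = 3376
m = 3376 > 0,  v_rel·d = 114 > 0  ⇒  inside

inside=yes margin=3376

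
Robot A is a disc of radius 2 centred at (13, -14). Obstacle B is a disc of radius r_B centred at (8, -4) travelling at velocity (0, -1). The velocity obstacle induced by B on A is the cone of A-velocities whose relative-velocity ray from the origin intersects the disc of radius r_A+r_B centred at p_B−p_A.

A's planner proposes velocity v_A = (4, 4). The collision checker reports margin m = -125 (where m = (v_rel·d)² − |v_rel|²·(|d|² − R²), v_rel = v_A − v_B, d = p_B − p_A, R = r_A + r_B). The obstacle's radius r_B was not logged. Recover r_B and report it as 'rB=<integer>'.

m = -125
d = (-5, 10);  v_rel = (4, 5),  |v_rel|² = 41
v_rel×d = (4)·(10) − (5)·(-5) = 65
since m = R²·41 − 65²:  R² = (4225 + -125) / 41 = 100
R = √100 = 10  ⇒  r_B = 10 − 2 = 8

rB=8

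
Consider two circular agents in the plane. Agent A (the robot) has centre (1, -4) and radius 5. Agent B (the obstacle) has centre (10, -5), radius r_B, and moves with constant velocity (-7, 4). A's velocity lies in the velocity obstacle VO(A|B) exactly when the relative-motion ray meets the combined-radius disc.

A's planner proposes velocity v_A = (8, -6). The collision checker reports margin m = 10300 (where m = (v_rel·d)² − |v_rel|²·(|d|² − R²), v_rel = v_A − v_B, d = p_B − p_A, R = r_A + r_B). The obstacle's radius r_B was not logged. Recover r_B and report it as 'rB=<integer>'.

m = 10300
d = (9, -1);  v_rel = (15, -10),  |v_rel|² = 325
v_rel×d = (15)·(-1) − (-10)·(9) = 75
since m = R²·325 − 75²:  R² = (5625 + 10300) / 325 = 49
R = √49 = 7  ⇒  r_B = 7 − 5 = 2

rB=2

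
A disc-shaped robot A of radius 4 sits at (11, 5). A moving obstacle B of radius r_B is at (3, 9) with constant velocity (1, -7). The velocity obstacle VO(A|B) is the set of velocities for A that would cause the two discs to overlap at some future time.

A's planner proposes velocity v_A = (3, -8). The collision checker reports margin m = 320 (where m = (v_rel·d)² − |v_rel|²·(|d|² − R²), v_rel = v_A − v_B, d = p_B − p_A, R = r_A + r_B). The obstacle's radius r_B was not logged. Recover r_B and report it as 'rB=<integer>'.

m = 320
d = (-8, 4);  v_rel = (2, -1),  |v_rel|² = 5
v_rel×d = (2)·(4) − (-1)·(-8) = 0
since m = R²·5 − 0²:  R² = (0 + 320) / 5 = 64
R = √64 = 8  ⇒  r_B = 8 − 4 = 4

rB=4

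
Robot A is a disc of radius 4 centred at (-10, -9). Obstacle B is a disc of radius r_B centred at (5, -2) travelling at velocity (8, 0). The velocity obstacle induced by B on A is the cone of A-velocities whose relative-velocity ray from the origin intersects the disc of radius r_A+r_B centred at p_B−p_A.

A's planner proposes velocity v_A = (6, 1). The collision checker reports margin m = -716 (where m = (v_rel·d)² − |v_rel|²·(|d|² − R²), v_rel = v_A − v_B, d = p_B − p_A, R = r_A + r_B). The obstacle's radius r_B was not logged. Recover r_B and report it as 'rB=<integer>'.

m = -716
d = (15, 7);  v_rel = (-2, 1),  |v_rel|² = 5
v_rel×d = (-2)·(7) − (1)·(15) = -29
since m = R²·5 − (-29)²:  R² = (841 + -716) / 5 = 25
R = √25 = 5  ⇒  r_B = 5 − 4 = 1

rB=1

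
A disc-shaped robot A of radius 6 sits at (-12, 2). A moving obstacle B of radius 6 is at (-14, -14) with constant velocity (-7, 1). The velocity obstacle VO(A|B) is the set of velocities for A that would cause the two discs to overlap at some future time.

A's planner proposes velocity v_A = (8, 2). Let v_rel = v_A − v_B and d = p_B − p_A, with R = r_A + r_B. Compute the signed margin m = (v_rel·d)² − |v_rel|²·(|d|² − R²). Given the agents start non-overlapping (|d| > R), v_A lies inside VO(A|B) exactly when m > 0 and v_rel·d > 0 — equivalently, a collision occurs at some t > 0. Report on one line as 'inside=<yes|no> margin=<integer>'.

d = (-2, -16),  |d|² = 260;  R = 6+6 = 12,  c = 260−12² = 116
v_rel = (15, 1),  |v_rel|² = 226;  v_rel·d = (15)·(-2) + (1)·(-16) = -46
226·t² + 92·t + 116 = 0  ⇒  m = (-46)² − 226·116 = -24100
m = -24100 < 0,  v_rel·d = -46 < 0  ⇒  outside

inside=no margin=-24100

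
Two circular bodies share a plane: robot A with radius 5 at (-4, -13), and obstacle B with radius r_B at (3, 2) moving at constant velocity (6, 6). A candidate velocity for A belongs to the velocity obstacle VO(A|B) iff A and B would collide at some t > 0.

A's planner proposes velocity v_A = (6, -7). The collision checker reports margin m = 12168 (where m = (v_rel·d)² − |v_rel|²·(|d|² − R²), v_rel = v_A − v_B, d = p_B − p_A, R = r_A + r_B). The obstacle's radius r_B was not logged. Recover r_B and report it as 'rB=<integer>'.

m = 12168
d = (7, 15);  v_rel = (0, -13),  |v_rel|² = 169
v_rel×d = (0)·(15) − (-13)·(7) = 91
since m = R²·169 − 91²:  R² = (8281 + 12168) / 169 = 121
R = √121 = 11  ⇒  r_B = 11 − 5 = 6

rB=6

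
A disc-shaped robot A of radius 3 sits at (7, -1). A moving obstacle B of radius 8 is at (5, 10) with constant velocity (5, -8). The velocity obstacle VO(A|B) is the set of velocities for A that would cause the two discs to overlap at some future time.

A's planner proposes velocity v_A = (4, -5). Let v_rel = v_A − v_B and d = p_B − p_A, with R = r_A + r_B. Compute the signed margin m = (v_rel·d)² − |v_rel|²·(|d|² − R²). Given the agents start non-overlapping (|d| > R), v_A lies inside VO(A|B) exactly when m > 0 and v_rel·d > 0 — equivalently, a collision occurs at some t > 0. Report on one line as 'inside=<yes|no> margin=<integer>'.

d = (-2, 11),  |d|² = 125;  R = 3+8 = 11,  c = 125−11² = 4
v_rel = (-1, 3),  |v_rel|² = 10;  v_rel·d = (-1)·(-2) + (3)·(11) = 35
10·t² − 70·t + 4 = 0  ⇒  m = 35² − 10·4 = 1185
m = 1185 > 0,  v_rel·d = 35 > 0  ⇒  inside

inside=yes margin=1185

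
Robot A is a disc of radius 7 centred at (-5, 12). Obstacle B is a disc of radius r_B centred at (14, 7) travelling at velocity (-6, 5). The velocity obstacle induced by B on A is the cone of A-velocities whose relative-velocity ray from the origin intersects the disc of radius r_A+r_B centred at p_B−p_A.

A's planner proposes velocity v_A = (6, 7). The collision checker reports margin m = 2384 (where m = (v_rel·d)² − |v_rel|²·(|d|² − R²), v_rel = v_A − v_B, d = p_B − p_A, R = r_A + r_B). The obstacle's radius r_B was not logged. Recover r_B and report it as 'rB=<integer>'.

m = 2384
d = (19, -5);  v_rel = (12, 2),  |v_rel|² = 148
v_rel×d = (12)·(-5) − (2)·(19) = -98
since m = R²·148 − (-98)²:  R² = (9604 + 2384) / 148 = 81
R = √81 = 9  ⇒  r_B = 9 − 7 = 2

rB=2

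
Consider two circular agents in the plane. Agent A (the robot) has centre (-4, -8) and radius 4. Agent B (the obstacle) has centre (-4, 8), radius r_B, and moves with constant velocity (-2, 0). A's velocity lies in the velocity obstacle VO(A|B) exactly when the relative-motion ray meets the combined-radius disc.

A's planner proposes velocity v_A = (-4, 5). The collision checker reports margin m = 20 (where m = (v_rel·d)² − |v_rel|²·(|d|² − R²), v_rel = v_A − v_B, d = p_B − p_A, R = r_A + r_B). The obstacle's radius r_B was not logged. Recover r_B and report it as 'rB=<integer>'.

m = 20
d = (0, 16);  v_rel = (-2, 5),  |v_rel|² = 29
v_rel×d = (-2)·(16) − (5)·(0) = -32
since m = R²·29 − (-32)²:  R² = (1024 + 20) / 29 = 36
R = √36 = 6  ⇒  r_B = 6 − 4 = 2

rB=2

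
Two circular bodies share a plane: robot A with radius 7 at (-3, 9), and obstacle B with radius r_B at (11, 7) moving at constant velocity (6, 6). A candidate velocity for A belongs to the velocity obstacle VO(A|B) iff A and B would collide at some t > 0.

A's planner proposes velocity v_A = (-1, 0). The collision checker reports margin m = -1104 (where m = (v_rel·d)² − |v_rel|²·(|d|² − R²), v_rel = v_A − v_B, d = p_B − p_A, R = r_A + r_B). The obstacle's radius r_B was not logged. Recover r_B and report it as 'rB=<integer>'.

m = -1104
d = (14, -2);  v_rel = (-7, -6),  |v_rel|² = 85
v_rel×d = (-7)·(-2) − (-6)·(14) = 98
since m = R²·85 − 98²:  R² = (9604 + -1104) / 85 = 100
R = √100 = 10  ⇒  r_B = 10 − 7 = 3

rB=3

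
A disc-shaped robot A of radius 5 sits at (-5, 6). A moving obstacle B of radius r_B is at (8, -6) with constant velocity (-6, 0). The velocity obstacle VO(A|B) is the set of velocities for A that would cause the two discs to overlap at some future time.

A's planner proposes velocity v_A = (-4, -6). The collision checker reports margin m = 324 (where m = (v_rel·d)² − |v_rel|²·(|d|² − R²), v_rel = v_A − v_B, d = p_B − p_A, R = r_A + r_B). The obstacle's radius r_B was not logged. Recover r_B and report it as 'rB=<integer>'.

m = 324
d = (13, -12);  v_rel = (2, -6),  |v_rel|² = 40
v_rel×d = (2)·(-12) − (-6)·(13) = 54
since m = R²·40 − 54²:  R² = (2916 + 324) / 40 = 81
R = √81 = 9  ⇒  r_B = 9 − 5 = 4

rB=4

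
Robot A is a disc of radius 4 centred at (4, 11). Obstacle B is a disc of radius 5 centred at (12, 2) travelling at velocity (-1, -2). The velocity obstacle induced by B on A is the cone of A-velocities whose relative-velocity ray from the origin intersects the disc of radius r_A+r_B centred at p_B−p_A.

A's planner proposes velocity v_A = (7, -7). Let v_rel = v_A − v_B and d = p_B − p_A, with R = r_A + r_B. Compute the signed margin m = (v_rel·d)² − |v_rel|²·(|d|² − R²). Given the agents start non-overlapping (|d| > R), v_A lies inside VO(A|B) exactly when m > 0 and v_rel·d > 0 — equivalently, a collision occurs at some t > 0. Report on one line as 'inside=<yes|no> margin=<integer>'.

d = (8, -9),  |d|² = 145;  R = 4+5 = 9,  c = 145−9² = 64
v_rel = (8, -5),  |v_rel|² = 89;  v_rel·d = (8)·(8) + (-5)·(-9) = 109
89·t² − 218·t + 64 = 0  ⇒  m = 109² − 89·64 = 6185
m = 6185 > 0,  v_rel·d = 109 > 0  ⇒  inside

inside=yes margin=6185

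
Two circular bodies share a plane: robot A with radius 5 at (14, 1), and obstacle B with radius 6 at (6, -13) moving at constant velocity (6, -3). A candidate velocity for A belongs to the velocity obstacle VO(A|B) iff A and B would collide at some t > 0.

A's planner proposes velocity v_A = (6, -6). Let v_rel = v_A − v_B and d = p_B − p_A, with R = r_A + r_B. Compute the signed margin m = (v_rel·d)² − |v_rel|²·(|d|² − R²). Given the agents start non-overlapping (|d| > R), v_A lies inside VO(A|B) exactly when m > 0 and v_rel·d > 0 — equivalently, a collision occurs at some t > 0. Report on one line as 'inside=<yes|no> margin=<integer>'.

d = (-8, -14),  |d|² = 260;  R = 5+6 = 11,  c = 260−11² = 139
v_rel = (0, -3),  |v_rel|² = 9;  v_rel·d = (0)·(-8) + (-3)·(-14) = 42
9·t² − 84·t + 139 = 0  ⇒  m = 42² − 9·139 = 513
m = 513 > 0,  v_rel·d = 42 > 0  ⇒  inside

inside=yes margin=513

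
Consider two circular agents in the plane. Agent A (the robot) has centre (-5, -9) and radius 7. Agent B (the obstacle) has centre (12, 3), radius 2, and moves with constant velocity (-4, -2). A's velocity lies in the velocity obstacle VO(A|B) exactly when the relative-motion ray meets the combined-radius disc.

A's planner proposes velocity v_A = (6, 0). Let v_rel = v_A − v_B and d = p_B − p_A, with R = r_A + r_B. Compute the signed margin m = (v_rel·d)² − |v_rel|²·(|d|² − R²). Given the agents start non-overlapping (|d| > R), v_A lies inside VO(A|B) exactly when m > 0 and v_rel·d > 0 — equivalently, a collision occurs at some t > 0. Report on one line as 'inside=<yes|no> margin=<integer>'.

d = (17, 12),  |d|² = 433;  R = 7+2 = 9,  c = 433−9² = 352
v_rel = (10, 2),  |v_rel|² = 104;  v_rel·d = (10)·(17) + (2)·(12) = 194
104·t² − 388·t + 352 = 0  ⇒  m = 194² − 104·352 = 1028
m = 1028 > 0,  v_rel·d = 194 > 0  ⇒  inside

inside=yes margin=1028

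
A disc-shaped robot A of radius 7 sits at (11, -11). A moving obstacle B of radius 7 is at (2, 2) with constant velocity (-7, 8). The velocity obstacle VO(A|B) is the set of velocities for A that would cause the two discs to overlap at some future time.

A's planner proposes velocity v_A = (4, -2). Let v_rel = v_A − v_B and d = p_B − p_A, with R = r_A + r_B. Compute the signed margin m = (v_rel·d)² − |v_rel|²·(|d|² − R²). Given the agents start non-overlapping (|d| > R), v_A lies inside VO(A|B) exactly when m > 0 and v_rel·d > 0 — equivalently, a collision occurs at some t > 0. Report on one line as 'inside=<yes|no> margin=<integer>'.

d = (-9, 13),  |d|² = 250;  R = 7+7 = 14,  c = 250−14² = 54
v_rel = (11, -10),  |v_rel|² = 221;  v_rel·d = (11)·(-9) + (-10)·(13) = -229
221·t² + 458·t + 54 = 0  ⇒  m = (-229)² − 221·54 = 40507
m = 40507 > 0,  v_rel·d = -229 < 0  ⇒  outside

inside=no margin=40507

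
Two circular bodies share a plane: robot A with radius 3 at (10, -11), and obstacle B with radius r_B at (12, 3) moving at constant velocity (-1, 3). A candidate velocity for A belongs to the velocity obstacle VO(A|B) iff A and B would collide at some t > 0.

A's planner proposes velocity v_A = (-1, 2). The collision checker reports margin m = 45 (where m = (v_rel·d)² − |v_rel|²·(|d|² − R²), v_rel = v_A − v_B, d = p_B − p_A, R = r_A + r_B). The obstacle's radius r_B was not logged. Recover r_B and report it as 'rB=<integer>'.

m = 45
d = (2, 14);  v_rel = (0, -1),  |v_rel|² = 1
v_rel×d = (0)·(14) − (-1)·(2) = 2
since m = R²·1 − 2²:  R² = (4 + 45) / 1 = 49
R = √49 = 7  ⇒  r_B = 7 − 3 = 4

rB=4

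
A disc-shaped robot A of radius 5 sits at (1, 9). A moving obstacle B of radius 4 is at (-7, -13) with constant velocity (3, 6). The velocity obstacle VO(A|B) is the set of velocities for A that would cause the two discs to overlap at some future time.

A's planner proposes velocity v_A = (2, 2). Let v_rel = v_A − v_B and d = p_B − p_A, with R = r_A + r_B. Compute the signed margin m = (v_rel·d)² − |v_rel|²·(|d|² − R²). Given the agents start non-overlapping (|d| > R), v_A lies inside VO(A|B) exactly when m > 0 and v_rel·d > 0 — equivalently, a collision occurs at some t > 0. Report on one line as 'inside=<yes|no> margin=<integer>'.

d = (-8, -22),  |d|² = 548;  R = 5+4 = 9,  c = 548−9² = 467
v_rel = (-1, -4),  |v_rel|² = 17;  v_rel·d = (-1)·(-8) + (-4)·(-22) = 96
17·t² − 192·t + 467 = 0  ⇒  m = 96² − 17·467 = 1277
m = 1277 > 0,  v_rel·d = 96 > 0  ⇒  inside

inside=yes margin=1277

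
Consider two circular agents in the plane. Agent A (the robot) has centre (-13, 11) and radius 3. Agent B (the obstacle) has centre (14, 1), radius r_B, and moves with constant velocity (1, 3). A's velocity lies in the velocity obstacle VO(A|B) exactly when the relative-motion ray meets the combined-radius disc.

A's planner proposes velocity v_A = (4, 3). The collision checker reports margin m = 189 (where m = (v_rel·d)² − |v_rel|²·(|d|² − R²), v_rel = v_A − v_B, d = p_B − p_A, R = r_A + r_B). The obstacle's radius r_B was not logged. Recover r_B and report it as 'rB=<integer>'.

m = 189
d = (27, -10);  v_rel = (3, 0),  |v_rel|² = 9
v_rel×d = (3)·(-10) − (0)·(27) = -30
since m = R²·9 − (-30)²:  R² = (900 + 189) / 9 = 121
R = √121 = 11  ⇒  r_B = 11 − 3 = 8

rB=8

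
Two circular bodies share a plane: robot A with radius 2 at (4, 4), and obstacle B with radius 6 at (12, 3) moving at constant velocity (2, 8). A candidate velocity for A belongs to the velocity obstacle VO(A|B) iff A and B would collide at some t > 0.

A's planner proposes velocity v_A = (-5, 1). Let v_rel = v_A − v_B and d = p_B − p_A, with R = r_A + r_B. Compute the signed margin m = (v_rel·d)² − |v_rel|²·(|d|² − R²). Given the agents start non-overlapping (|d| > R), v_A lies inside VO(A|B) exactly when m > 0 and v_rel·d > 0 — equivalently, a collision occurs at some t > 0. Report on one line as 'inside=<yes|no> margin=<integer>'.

d = (8, -1),  |d|² = 65;  R = 2+6 = 8,  c = 65−8² = 1
v_rel = (-7, -7),  |v_rel|² = 98;  v_rel·d = (-7)·(8) + (-7)·(-1) = -49
98·t² + 98·t + 1 = 0  ⇒  m = (-49)² − 98·1 = 2303
m = 2303 > 0,  v_rel·d = -49 < 0  ⇒  outside

inside=no margin=2303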